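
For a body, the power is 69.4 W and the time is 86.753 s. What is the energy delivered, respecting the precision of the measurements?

6.02 × 10^3 J

energy delivered = 69.4 W × 86.753 s = 6020.6582 J.
69.4 has 3 significant figures; 86.753 has 5.
Division/multiplication keeps the fewest: 3 significant figures.
Rounded: 6.02 × 10^3 J.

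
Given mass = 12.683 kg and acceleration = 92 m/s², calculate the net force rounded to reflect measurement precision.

net force = 12.683 kg × 92 m/s² = 1166.836 N.
12.683 has 5 significant figures; 92 has 2.
Division/multiplication keeps the fewest: 2 significant figures.
Rounded: 1.2 × 10^3 N.

1.2 × 10^3 N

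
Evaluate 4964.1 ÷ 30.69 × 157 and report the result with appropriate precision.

4964.1 ÷ 30.69 × 157 = 25394.7116325…
Multiplication/division keeps the fewest significant figures: 4964.1 → 5 s.f., 30.69 → 4 s.f., 157 → 3 s.f.; limit is 3.
Rounded to 3 significant figures: 2.54 × 10^4.

2.54 × 10^4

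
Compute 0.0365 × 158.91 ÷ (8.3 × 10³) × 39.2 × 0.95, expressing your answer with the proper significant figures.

0.0365 × 158.91 ÷ (8.3 × 10³) × 39.2 × 0.95 = 0.0260240971807…
Multiplication/division keeps the fewest significant figures: 0.0365 → 3 s.f., 158.91 → 5 s.f., 8.3 × 10³ → 2 s.f., 39.2 → 3 s.f., 0.95 → 2 s.f.; limit is 2.
Rounded to 2 significant figures: 0.026.

0.026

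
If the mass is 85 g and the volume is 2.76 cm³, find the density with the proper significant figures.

density = 85 g ÷ 2.76 cm³ = 30.7971014493… g/cm³.
85 has 2 significant figures; 2.76 has 3.
Division/multiplication keeps the fewest: 2 significant figures.
Rounded: 31 g/cm³.

31 g/cm³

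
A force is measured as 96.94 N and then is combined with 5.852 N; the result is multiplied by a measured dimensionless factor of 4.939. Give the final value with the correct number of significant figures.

96.94 N + 5.852 N = 102.792 N; the sum is limited to 2 decimal places (5 s.f.).
Carrying full precision, 102.792 × 4.939 = 507.689688 N; 4.939 has 4 s.f., so the result keeps min(5, 4) = 4 s.f.
Rounded to 4 significant figures: 507.7 N.

507.7 N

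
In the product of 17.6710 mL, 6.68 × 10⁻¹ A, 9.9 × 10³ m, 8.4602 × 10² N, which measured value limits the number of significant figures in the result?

17.6710 mL → 6 s.f.; 6.68 × 10⁻¹ A → 3 s.f.; 9.9 × 10³ m → 2 s.f.; 8.4602 × 10² N → 5 s.f.
The fewest is 2 significant figures, from 9.9 × 10³ m.

9.9 × 10³ m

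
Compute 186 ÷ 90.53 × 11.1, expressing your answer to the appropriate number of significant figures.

22.8

186 ÷ 90.53 × 11.1 = 22.805699768…
Multiplication/division keeps the fewest significant figures: 186 → 3 s.f., 90.53 → 4 s.f., 11.1 → 3 s.f.; limit is 3.
Rounded to 3 significant figures: 22.8.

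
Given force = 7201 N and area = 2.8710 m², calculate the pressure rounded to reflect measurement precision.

pressure = 7201 N ÷ 2.8710 m² = 2508.18530129… Pa.
7201 has 4 significant figures; 2.8710 has 5.
Division/multiplication keeps the fewest: 4 significant figures.
Rounded: 2508 Pa.

2508 Pa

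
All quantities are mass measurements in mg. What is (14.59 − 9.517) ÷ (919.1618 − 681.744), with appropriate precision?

14.59 − 9.517 = 5.073, limited to 2 d.p. → 3 s.f.; 919.1618 − 681.744 = 237.4178, limited to 3 d.p. → 6 s.f.
Carrying full precision, 5.073 ÷ 237.4178 = 0.021367395368…; keep min(3, 6) = 3 s.f.
Rounded to 3 significant figures: 0.0214.

0.0214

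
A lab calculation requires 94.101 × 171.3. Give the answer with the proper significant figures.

1.612 × 10⁴

94.101 × 171.3 = 16119.5013
Multiplication/division keeps the fewest significant figures: 94.101 → 5 s.f., 171.3 → 4 s.f.; limit is 4.
Rounded to 4 significant figures: 1.612 × 10⁴.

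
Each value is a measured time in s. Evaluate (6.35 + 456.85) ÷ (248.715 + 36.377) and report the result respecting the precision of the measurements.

6.35 + 456.85 = 463.20, limited to 2 d.p. → 5 s.f.; 248.715 + 36.377 = 285.092, limited to 3 d.p. → 6 s.f.
Carrying full precision, 463.20 ÷ 285.092 = 1.62473868085…; keep min(5, 6) = 5 s.f.
Rounded to 5 significant figures: 1.6247.

1.6247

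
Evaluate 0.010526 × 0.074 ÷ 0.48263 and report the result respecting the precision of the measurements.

0.0016

0.010526 × 0.074 ÷ 0.48263 = 0.00161391542175…
Multiplication/division keeps the fewest significant figures: 0.010526 → 5 s.f., 0.074 → 2 s.f., 0.48263 → 5 s.f.; limit is 2.
Rounded to 2 significant figures: 0.0016.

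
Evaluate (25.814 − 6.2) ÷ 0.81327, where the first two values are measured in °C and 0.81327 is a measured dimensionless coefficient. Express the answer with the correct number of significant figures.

25.814 °C − 6.2 °C = 19.614 °C; the difference is limited to 1 decimal place (3 s.f.).
Carrying full precision, 19.614 ÷ 0.81327 = 24.1174517688… °C; 0.81327 has 5 s.f., so the result keeps min(3, 5) = 3 s.f.
Rounded to 3 significant figures: 24.1 °C.

24.1 °C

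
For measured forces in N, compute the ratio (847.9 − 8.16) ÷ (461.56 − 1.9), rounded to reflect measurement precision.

1.827

847.9 − 8.16 = 839.74, limited to 1 d.p. → 4 s.f.; 461.56 − 1.9 = 459.66, limited to 1 d.p. → 4 s.f.
Carrying full precision, 839.74 ÷ 459.66 = 1.82687203585…; keep min(4, 4) = 4 s.f.
Rounded to 4 significant figures: 1.827.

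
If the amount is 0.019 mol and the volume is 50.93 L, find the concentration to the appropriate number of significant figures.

3.7 × 10^-4 mol/L

concentration = 0.019 mol ÷ 50.93 L = 0.000373061064206… mol/L.
0.019 has 2 significant figures; 50.93 has 4.
Division/multiplication keeps the fewest: 2 significant figures.
Rounded: 3.7 × 10^-4 mol/L.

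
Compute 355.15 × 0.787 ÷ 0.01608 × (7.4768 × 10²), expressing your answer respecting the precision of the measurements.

1.30 × 10⁷

355.15 × 0.787 ÷ 0.01608 × (7.4768 × 10²) = 12996196.5438…
Multiplication/division keeps the fewest significant figures: 355.15 → 5 s.f., 0.787 → 3 s.f., 0.01608 → 4 s.f., 7.4768 × 10² → 5 s.f.; limit is 3.
Rounded to 3 significant figures: 1.30 × 10⁷.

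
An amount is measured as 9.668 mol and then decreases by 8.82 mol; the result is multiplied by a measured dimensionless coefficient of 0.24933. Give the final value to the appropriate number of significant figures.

9.668 mol − 8.82 mol = 0.848 mol; the difference is limited to 2 decimal places (2 s.f.).
Carrying full precision, 0.848 × 0.24933 = 0.21143184 mol; 0.24933 has 5 s.f., so the result keeps min(2, 5) = 2 s.f.
Rounded to 2 significant figures: 2.1 × 10^-1 mol.

2.1 × 10^-1 mol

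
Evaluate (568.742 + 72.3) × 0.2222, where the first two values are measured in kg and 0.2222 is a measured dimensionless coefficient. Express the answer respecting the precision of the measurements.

142.4 kg

568.742 kg + 72.3 kg = 641.042 kg; the sum is limited to 1 decimal place (4 s.f.).
Carrying full precision, 641.042 × 0.2222 = 142.4395324 kg; 0.2222 has 4 s.f., so the result keeps min(4, 4) = 4 s.f.
Rounded to 4 significant figures: 142.4 kg.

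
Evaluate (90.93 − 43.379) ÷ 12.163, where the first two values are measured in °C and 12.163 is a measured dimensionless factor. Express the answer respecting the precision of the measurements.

90.93 °C − 43.379 °C = 47.551 °C; the difference is limited to 2 decimal places (4 s.f.).
Carrying full precision, 47.551 ÷ 12.163 = 3.90947956919… °C; 12.163 has 5 s.f., so the result keeps min(4, 5) = 4 s.f.
Rounded to 4 significant figures: 3.909 °C.

3.909 °C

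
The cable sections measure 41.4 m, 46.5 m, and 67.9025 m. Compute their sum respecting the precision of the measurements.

1.558 × 10² m

41.4 m + 46.5 m + 67.9025 m = 155.8025 m.
Addition/subtraction keeps the fewest decimal places: 41.4 → 1 decimal place, 46.5 → 1 decimal place, 67.9025 → 4 decimal places; limit is 1.
Rounded to 1 decimal place: 1.558 × 10² m.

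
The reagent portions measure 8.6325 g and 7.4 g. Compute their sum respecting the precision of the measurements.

8.6325 g + 7.4 g = 16.0325 g.
Addition/subtraction keeps the fewest decimal places: 8.6325 → 4 decimal places, 7.4 → 1 decimal place; limit is 1.
Rounded to 1 decimal place: 16.0 g.

16.0 g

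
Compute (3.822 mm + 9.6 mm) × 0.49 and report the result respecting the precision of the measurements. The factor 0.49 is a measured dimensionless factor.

6.6 mm

3.822 mm + 9.6 mm = 13.422 mm; the sum is limited to 1 decimal place (3 s.f.).
Carrying full precision, 13.422 × 0.49 = 6.57678 mm; 0.49 has 2 s.f., so the result keeps min(3, 2) = 2 s.f.
Rounded to 2 significant figures: 6.6 mm.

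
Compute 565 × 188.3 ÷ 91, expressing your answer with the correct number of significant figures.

1.2 × 10^3

565 × 188.3 ÷ 91 = 1169.11538462…
Multiplication/division keeps the fewest significant figures: 565 → 3 s.f., 188.3 → 4 s.f., 91 → 2 s.f.; limit is 2.
Rounded to 2 significant figures: 1.2 × 10^3.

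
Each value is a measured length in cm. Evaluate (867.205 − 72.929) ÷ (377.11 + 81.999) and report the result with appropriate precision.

867.205 − 72.929 = 794.276, limited to 3 d.p. → 6 s.f.; 377.11 + 81.999 = 459.109, limited to 2 d.p. → 5 s.f.
Carrying full precision, 794.276 ÷ 459.109 = 1.73003796484…; keep min(6, 5) = 5 s.f.
Rounded to 5 significant figures: 1.7300.

1.7300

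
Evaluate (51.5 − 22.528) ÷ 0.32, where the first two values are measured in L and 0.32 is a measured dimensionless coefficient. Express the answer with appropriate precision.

91 L

51.5 L − 22.528 L = 28.972 L; the difference is limited to 1 decimal place (3 s.f.).
Carrying full precision, 28.972 ÷ 0.32 = 90.5375 L; 0.32 has 2 s.f., so the result keeps min(3, 2) = 2 s.f.
Rounded to 2 significant figures: 91 L.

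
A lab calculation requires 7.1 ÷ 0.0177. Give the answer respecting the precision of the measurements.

4.0 × 10²

7.1 ÷ 0.0177 = 401.129943503…
Multiplication/division keeps the fewest significant figures: 7.1 → 2 s.f., 0.0177 → 3 s.f.; limit is 2.
Rounded to 2 significant figures: 4.0 × 10².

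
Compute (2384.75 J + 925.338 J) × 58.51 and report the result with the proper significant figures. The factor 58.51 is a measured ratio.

2384.75 J + 925.338 J = 3310.088 J; the sum is limited to 2 decimal places (6 s.f.).
Carrying full precision, 3310.088 × 58.51 = 193673.24888 J; 58.51 has 4 s.f., so the result keeps min(6, 4) = 4 s.f.
Rounded to 4 significant figures: 1.937 × 10^5 J.

1.937 × 10^5 J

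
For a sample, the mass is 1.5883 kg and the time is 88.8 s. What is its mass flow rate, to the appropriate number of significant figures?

0.0179 kg/s

mass flow rate = 1.5883 kg ÷ 88.8 s = 0.0178862612613… kg/s.
1.5883 has 5 significant figures; 88.8 has 3.
Division/multiplication keeps the fewest: 3 significant figures.
Rounded: 0.0179 kg/s.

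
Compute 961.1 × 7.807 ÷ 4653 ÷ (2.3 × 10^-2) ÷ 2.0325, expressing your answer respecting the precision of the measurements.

961.1 × 7.807 ÷ 4653 ÷ (2.3 × 10^-2) ÷ 2.0325 = 34.4954102079…
Multiplication/division keeps the fewest significant figures: 961.1 → 4 s.f., 7.807 → 4 s.f., 4653 → 4 s.f., 2.3 × 10^-2 → 2 s.f., 2.0325 → 5 s.f.; limit is 2.
Rounded to 2 significant figures: 34.

34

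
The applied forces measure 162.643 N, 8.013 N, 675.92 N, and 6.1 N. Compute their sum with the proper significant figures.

162.643 N + 8.013 N + 675.92 N + 6.1 N = 852.676 N.
Addition/subtraction keeps the fewest decimal places: 162.643 → 3 decimal places, 8.013 → 3 decimal places, 675.92 → 2 decimal places, 6.1 → 1 decimal place; limit is 1.
Rounded to 1 decimal place: 852.7 N.

852.7 N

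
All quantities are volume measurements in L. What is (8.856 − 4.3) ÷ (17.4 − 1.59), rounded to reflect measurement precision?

2.9 × 10^-1

8.856 − 4.3 = 4.556, limited to 1 d.p. → 2 s.f.; 17.4 − 1.59 = 15.81, limited to 1 d.p. → 3 s.f.
Carrying full precision, 4.556 ÷ 15.81 = 0.288172043011…; keep min(2, 3) = 2 s.f.
Rounded to 2 significant figures: 2.9 × 10^-1.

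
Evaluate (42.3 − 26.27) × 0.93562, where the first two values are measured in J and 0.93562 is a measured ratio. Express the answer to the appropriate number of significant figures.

42.3 J − 26.27 J = 16.03 J; the difference is limited to 1 decimal place (3 s.f.).
Carrying full precision, 16.03 × 0.93562 = 14.9979886 J; 0.93562 has 5 s.f., so the result keeps min(3, 5) = 3 s.f.
Rounded to 3 significant figures: 15.0 J.

15.0 J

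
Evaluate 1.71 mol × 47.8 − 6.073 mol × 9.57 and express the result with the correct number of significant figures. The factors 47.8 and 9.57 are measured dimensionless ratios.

1.71 × 47.8 = 81.738 → 81.7 mol (3 s.f., last digit at the 10^-1 place).
6.073 × 9.57 = 58.11861 → 58.1 mol (3 s.f., last digit at the 10^-1 place).
Difference: 23.61939 mol; keep the coarser place, 10^-1.
Result: 23.6 mol.

23.6 mol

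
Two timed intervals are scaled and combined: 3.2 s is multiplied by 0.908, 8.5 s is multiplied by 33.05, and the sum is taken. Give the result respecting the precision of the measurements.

2.8 × 10² s

3.2 × 0.908 = 2.9056 → 2.9 s (2 s.f., last digit at the 10^-1 place).
8.5 × 33.05 = 280.925 → 2.8 × 10² s (2 s.f., last digit at the 10^1 place).
Sum: 283.8306 s; keep the coarser place, 10^1.
Result: 2.8 × 10² s.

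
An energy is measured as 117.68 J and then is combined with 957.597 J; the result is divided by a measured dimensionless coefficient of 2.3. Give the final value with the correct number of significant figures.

117.68 J + 957.597 J = 1075.277 J; the sum is limited to 2 decimal places (6 s.f.).
Carrying full precision, 1075.277 ÷ 2.3 = 467.51173913… J; 2.3 has 2 s.f., so the result keeps min(6, 2) = 2 s.f.
Rounded to 2 significant figures: 4.7 × 10^2 J.

4.7 × 10^2 J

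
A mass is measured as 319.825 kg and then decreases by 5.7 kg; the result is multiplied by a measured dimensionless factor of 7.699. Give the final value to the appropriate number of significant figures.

319.825 kg − 5.7 kg = 314.125 kg; the difference is limited to 1 decimal place (4 s.f.).
Carrying full precision, 314.125 × 7.699 = 2418.448375 kg; 7.699 has 4 s.f., so the result keeps min(4, 4) = 4 s.f.
Rounded to 4 significant figures: 2418 kg.

2418 kg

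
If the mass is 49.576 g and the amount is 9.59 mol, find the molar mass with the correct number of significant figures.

molar mass = 49.576 g ÷ 9.59 mol = 5.16955161627… g/mol.
49.576 has 5 significant figures; 9.59 has 3.
Division/multiplication keeps the fewest: 3 significant figures.
Rounded: 5.17 g/mol.

5.17 g/mol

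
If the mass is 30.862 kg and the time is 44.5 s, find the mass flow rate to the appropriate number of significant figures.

mass flow rate = 30.862 kg ÷ 44.5 s = 0.693528089888… kg/s.
30.862 has 5 significant figures; 44.5 has 3.
Division/multiplication keeps the fewest: 3 significant figures.
Rounded: 0.694 kg/s.

0.694 kg/s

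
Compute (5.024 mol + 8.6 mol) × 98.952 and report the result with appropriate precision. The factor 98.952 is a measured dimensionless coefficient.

1.35 × 10³ mol

5.024 mol + 8.6 mol = 13.624 mol; the sum is limited to 1 decimal place (3 s.f.).
Carrying full precision, 13.624 × 98.952 = 1348.122048 mol; 98.952 has 5 s.f., so the result keeps min(3, 5) = 3 s.f.
Rounded to 3 significant figures: 1.35 × 10³ mol.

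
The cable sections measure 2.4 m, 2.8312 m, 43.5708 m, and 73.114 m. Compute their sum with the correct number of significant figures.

121.9 m

2.4 m + 2.8312 m + 43.5708 m + 73.114 m = 121.9160 m.
Addition/subtraction keeps the fewest decimal places: 2.4 → 1 decimal place, 2.8312 → 4 decimal places, 43.5708 → 4 decimal places, 73.114 → 3 decimal places; limit is 1.
Rounded to 1 decimal place: 121.9 m.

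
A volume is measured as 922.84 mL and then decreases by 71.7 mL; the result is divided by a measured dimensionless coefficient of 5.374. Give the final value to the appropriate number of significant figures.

1.584 × 10² mL

922.84 mL − 71.7 mL = 851.14 mL; the difference is limited to 1 decimal place (4 s.f.).
Carrying full precision, 851.14 ÷ 5.374 = 158.381094157… mL; 5.374 has 4 s.f., so the result keeps min(4, 4) = 4 s.f.
Rounded to 4 significant figures: 1.584 × 10² mL.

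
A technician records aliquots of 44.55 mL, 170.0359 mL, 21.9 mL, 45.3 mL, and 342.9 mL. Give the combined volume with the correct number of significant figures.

44.55 mL + 170.0359 mL + 21.9 mL + 45.3 mL + 342.9 mL = 624.6859 mL.
Addition/subtraction keeps the fewest decimal places: 44.55 → 2 decimal places, 170.0359 → 4 decimal places, 21.9 → 1 decimal place, 45.3 → 1 decimal place, 342.9 → 1 decimal place; limit is 1.
Rounded to 1 decimal place: 6.247 × 10^2 mL.

6.247 × 10^2 mL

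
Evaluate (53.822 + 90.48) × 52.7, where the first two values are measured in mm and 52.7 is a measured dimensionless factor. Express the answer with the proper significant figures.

7.60 × 10³ mm

53.822 mm + 90.48 mm = 144.302 mm; the sum is limited to 2 decimal places (5 s.f.).
Carrying full precision, 144.302 × 52.7 = 7604.7154 mm; 52.7 has 3 s.f., so the result keeps min(5, 3) = 3 s.f.
Rounded to 3 significant figures: 7.60 × 10³ mm.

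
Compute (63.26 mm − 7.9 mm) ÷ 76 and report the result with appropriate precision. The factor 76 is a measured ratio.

0.73 mm

63.26 mm − 7.9 mm = 55.36 mm; the difference is limited to 1 decimal place (3 s.f.).
Carrying full precision, 55.36 ÷ 76 = 0.728421052632… mm; 76 has 2 s.f., so the result keeps min(3, 2) = 2 s.f.
Rounded to 2 significant figures: 0.73 mm.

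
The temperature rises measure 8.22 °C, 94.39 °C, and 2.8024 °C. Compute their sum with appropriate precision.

105.41 °C

8.22 °C + 94.39 °C + 2.8024 °C = 105.4124 °C.
Addition/subtraction keeps the fewest decimal places: 8.22 → 2 decimal places, 94.39 → 2 decimal places, 2.8024 → 4 decimal places; limit is 2.
Rounded to 2 decimal places: 105.41 °C.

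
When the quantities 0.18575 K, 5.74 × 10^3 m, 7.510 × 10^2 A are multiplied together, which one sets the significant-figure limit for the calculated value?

5.74 × 10^3 m

0.18575 K → 5 s.f.; 5.74 × 10^3 m → 3 s.f.; 7.510 × 10^2 A → 4 s.f.
The fewest is 3 significant figures, from 5.74 × 10^3 m.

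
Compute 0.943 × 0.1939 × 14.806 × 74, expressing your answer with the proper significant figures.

0.943 × 0.1939 × 14.806 × 74 = 200.335985419…
Multiplication/division keeps the fewest significant figures: 0.943 → 3 s.f., 0.1939 → 4 s.f., 14.806 → 5 s.f., 74 → 2 s.f.; limit is 2.
Rounded to 2 significant figures: 2.0 × 10^2.

2.0 × 10^2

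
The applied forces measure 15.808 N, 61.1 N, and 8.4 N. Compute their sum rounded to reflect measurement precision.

85.3 N

15.808 N + 61.1 N + 8.4 N = 85.308 N.
Addition/subtraction keeps the fewest decimal places: 15.808 → 3 decimal places, 61.1 → 1 decimal place, 8.4 → 1 decimal place; limit is 1.
Rounded to 1 decimal place: 85.3 N.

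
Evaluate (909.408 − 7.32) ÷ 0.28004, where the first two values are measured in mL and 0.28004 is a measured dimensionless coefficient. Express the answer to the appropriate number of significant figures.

3221.3 mL

909.408 mL − 7.32 mL = 902.088 mL; the difference is limited to 2 decimal places (5 s.f.).
Carrying full precision, 902.088 ÷ 0.28004 = 3221.2826739… mL; 0.28004 has 5 s.f., so the result keeps min(5, 5) = 5 s.f.
Rounded to 5 significant figures: 3221.3 mL.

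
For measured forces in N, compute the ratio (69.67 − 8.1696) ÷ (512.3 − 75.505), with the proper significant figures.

69.67 − 8.1696 = 61.5004, limited to 2 d.p. → 4 s.f.; 512.3 − 75.505 = 436.795, limited to 1 d.p. → 4 s.f.
Carrying full precision, 61.5004 ÷ 436.795 = 0.14079923076…; keep min(4, 4) = 4 s.f.
Rounded to 4 significant figures: 0.1408.

0.1408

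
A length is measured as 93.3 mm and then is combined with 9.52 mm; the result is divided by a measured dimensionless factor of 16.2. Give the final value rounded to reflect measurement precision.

93.3 mm + 9.52 mm = 102.82 mm; the sum is limited to 1 decimal place (4 s.f.).
Carrying full precision, 102.82 ÷ 16.2 = 6.34691358025… mm; 16.2 has 3 s.f., so the result keeps min(4, 3) = 3 s.f.
Rounded to 3 significant figures: 6.35 mm.

6.35 mm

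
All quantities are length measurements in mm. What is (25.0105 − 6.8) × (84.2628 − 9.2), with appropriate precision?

1.37 × 10³ mm²

25.0105 − 6.8 = 18.2105, limited to 1 d.p. → 3 s.f.; 84.2628 − 9.2 = 75.0628, limited to 1 d.p. → 3 s.f.
Carrying full precision, 18.2105 × 75.0628 = 1366.9311194; keep min(3, 3) = 3 s.f.
Rounded to 3 significant figures: 1.37 × 10³ mm².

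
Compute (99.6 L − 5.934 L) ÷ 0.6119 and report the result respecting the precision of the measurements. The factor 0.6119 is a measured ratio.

153 L

99.6 L − 5.934 L = 93.666 L; the difference is limited to 1 decimal place (3 s.f.).
Carrying full precision, 93.666 ÷ 0.6119 = 153.074031705… L; 0.6119 has 4 s.f., so the result keeps min(3, 4) = 3 s.f.
Rounded to 3 significant figures: 153 L.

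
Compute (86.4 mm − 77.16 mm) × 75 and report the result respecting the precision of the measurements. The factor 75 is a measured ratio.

86.4 mm − 77.16 mm = 9.24 mm; the difference is limited to 1 decimal place (2 s.f.).
Carrying full precision, 9.24 × 75 = 693 mm; 75 has 2 s.f., so the result keeps min(2, 2) = 2 s.f.
Rounded to 2 significant figures: 6.9 × 10² mm.

6.9 × 10² mm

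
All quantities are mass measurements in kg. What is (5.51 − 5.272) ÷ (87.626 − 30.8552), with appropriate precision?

0.0042

5.51 − 5.272 = 0.238, limited to 2 d.p. → 2 s.f.; 87.626 − 30.8552 = 56.7708, limited to 3 d.p. → 5 s.f.
Carrying full precision, 0.238 ÷ 56.7708 = 0.00419229603951…; keep min(2, 5) = 2 s.f.
Rounded to 2 significant figures: 0.0042.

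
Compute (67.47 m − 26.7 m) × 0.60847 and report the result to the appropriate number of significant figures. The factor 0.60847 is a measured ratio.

24.8 m

67.47 m − 26.7 m = 40.77 m; the difference is limited to 1 decimal place (3 s.f.).
Carrying full precision, 40.77 × 0.60847 = 24.8073219 m; 0.60847 has 5 s.f., so the result keeps min(3, 5) = 3 s.f.
Rounded to 3 significant figures: 24.8 m.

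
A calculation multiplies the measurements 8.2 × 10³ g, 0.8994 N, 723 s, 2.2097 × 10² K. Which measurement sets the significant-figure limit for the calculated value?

8.2 × 10³ g

8.2 × 10³ g → 2 s.f.; 0.8994 N → 4 s.f.; 723 s → 3 s.f.; 2.2097 × 10² K → 5 s.f.
The fewest is 2 significant figures, from 8.2 × 10³ g.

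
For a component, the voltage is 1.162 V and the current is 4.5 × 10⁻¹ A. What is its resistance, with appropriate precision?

resistance = 1.162 V ÷ 4.5 × 10⁻¹ A = 2.58222222222… Ω.
1.162 has 4 significant figures; 4.5 × 10⁻¹ has 2.
Division/multiplication keeps the fewest: 2 significant figures.
Rounded: 2.6 Ω.

2.6 Ω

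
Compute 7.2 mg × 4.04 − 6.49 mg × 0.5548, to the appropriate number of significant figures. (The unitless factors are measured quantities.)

25 mg

7.2 × 4.04 = 29.088 → 29 mg (2 s.f., last digit at the 10^0 place).
6.49 × 0.5548 = 3.600652 → 3.60 mg (3 s.f., last digit at the 10^-2 place).
Difference: 25.487348 mg; keep the coarser place, 10^0.
Result: 25 mg.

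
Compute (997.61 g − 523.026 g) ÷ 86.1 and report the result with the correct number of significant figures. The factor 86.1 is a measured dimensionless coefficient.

5.51 g

997.61 g − 523.026 g = 474.584 g; the difference is limited to 2 decimal places (5 s.f.).
Carrying full precision, 474.584 ÷ 86.1 = 5.51200929152… g; 86.1 has 3 s.f., so the result keeps min(5, 3) = 3 s.f.
Rounded to 3 significant figures: 5.51 g.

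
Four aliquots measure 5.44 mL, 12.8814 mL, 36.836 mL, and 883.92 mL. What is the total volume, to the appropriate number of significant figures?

939.08 mL

5.44 mL + 12.8814 mL + 36.836 mL + 883.92 mL = 939.0774 mL.
Addition/subtraction keeps the fewest decimal places: 5.44 → 2 decimal places, 12.8814 → 4 decimal places, 36.836 → 3 decimal places, 883.92 → 2 decimal places; limit is 2.
Rounded to 2 decimal places: 939.08 mL.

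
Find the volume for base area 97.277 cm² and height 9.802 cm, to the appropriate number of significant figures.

volume = 97.277 cm² × 9.802 cm = 953.509154 cm³.
97.277 has 5 significant figures; 9.802 has 4.
Division/multiplication keeps the fewest: 4 significant figures.
Rounded: 953.5 cm³.

953.5 cm³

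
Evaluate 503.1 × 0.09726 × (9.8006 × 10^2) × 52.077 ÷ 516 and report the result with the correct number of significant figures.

503.1 × 0.09726 × (9.8006 × 10^2) × 52.077 ÷ 516 = 4839.91242164…
Multiplication/division keeps the fewest significant figures: 503.1 → 4 s.f., 0.09726 → 4 s.f., 9.8006 × 10^2 → 5 s.f., 52.077 → 5 s.f., 516 → 3 s.f.; limit is 3.
Rounded to 3 significant figures: 4.84 × 10^3.

4.84 × 10^3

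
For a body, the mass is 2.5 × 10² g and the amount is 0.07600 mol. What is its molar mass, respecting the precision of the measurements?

3.3 × 10³ g/mol

molar mass = 2.5 × 10² g ÷ 0.07600 mol = 3289.47368421… g/mol.
2.5 × 10² has 2 significant figures; 0.07600 has 4.
Division/multiplication keeps the fewest: 2 significant figures.
Rounded: 3.3 × 10³ g/mol.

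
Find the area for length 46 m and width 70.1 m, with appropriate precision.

area = 46 m × 70.1 m = 3224.6 m².
46 has 2 significant figures; 70.1 has 3.
Division/multiplication keeps the fewest: 2 significant figures.
Rounded: 3.2 × 10^3 m².

3.2 × 10^3 m²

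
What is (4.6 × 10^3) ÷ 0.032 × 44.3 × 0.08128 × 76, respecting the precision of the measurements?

3.9 × 10^7

(4.6 × 10^3) ÷ 0.032 × 44.3 × 0.08128 × 76 = 39337691.2
Multiplication/division keeps the fewest significant figures: 4.6 × 10^3 → 2 s.f., 0.032 → 2 s.f., 44.3 → 3 s.f., 0.08128 → 4 s.f., 76 → 2 s.f.; limit is 2.
Rounded to 2 significant figures: 3.9 × 10^7.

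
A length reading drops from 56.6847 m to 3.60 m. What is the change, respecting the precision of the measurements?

56.6847 m − 3.60 m = 53.0847 m.
Addition/subtraction keeps the fewest decimal places: 56.6847 → 4 decimal places, 3.60 → 2 decimal places; limit is 2.
Rounded to 2 decimal places: 53.08 m.

53.08 m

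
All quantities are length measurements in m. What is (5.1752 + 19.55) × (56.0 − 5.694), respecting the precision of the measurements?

1.24 × 10^3 m²

5.1752 + 19.55 = 24.7252, limited to 2 d.p. → 4 s.f.; 56.0 − 5.694 = 50.306, limited to 1 d.p. → 3 s.f.
Carrying full precision, 24.7252 × 50.306 = 1243.8259112; keep min(4, 3) = 3 s.f.
Rounded to 3 significant figures: 1.24 × 10^3 m².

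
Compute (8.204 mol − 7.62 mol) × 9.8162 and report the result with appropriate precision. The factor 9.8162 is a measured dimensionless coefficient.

5.7 mol

8.204 mol − 7.62 mol = 0.584 mol; the difference is limited to 2 decimal places (2 s.f.).
Carrying full precision, 0.584 × 9.8162 = 5.7326608 mol; 9.8162 has 5 s.f., so the result keeps min(2, 5) = 2 s.f.
Rounded to 2 significant figures: 5.7 mol.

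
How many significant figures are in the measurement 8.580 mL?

8.580: trailing zeros after a decimal point are significant.

4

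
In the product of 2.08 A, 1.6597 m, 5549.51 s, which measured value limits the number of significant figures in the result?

2.08 A → 3 s.f.; 1.6597 m → 5 s.f.; 5549.51 s → 6 s.f.
The fewest is 3 significant figures, from 2.08 A.

2.08 A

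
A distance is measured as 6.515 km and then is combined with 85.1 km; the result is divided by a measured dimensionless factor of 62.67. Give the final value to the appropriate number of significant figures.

1.46 km

6.515 km + 85.1 km = 91.615 km; the sum is limited to 1 decimal place (3 s.f.).
Carrying full precision, 91.615 ÷ 62.67 = 1.46186373065… km; 62.67 has 4 s.f., so the result keeps min(3, 4) = 3 s.f.
Rounded to 3 significant figures: 1.46 km.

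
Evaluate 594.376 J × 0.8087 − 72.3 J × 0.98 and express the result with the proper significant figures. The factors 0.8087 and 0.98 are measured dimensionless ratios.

594.376 × 0.8087 = 480.6718712 → 480.7 J (4 s.f., last digit at the 10^-1 place).
72.3 × 0.98 = 70.854 → 71 J (2 s.f., last digit at the 10^0 place).
Difference: 409.8178712 J; keep the coarser place, 10^0.
Result: 410. J.

410. J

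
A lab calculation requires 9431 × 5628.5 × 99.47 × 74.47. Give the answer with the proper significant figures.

3.932 × 10¹¹

9431 × 5628.5 × 99.47 × 74.47 = 3.93209396022 × 10^11…
Multiplication/division keeps the fewest significant figures: 9431 → 4 s.f., 5628.5 → 5 s.f., 99.47 → 4 s.f., 74.47 → 4 s.f.; limit is 4.
Rounded to 4 significant figures: 3.932 × 10¹¹.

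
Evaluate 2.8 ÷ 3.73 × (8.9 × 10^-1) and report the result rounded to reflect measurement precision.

0.67

2.8 ÷ 3.73 × (8.9 × 10^-1) = 0.668096514745…
Multiplication/division keeps the fewest significant figures: 2.8 → 2 s.f., 3.73 → 3 s.f., 8.9 × 10^-1 → 2 s.f.; limit is 2.
Rounded to 2 significant figures: 0.67.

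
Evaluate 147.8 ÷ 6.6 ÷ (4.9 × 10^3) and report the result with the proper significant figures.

0.0046

147.8 ÷ 6.6 ÷ (4.9 × 10^3) = 0.00457019171305…
Multiplication/division keeps the fewest significant figures: 147.8 → 4 s.f., 6.6 → 2 s.f., 4.9 × 10^3 → 2 s.f.; limit is 2.
Rounded to 2 significant figures: 0.0046.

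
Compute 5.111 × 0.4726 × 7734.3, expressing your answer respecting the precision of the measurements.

5.111 × 0.4726 × 7734.3 = 18681.88145…
Multiplication/division keeps the fewest significant figures: 5.111 → 4 s.f., 0.4726 → 4 s.f., 7734.3 → 5 s.f.; limit is 4.
Rounded to 4 significant figures: 1.868 × 10^4.

1.868 × 10^4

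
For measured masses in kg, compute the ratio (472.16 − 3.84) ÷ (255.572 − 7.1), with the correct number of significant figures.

1.885

472.16 − 3.84 = 468.32, limited to 2 d.p. → 5 s.f.; 255.572 − 7.1 = 248.472, limited to 1 d.p. → 4 s.f.
Carrying full precision, 468.32 ÷ 248.472 = 1.88479989697…; keep min(5, 4) = 4 s.f.
Rounded to 4 significant figures: 1.885.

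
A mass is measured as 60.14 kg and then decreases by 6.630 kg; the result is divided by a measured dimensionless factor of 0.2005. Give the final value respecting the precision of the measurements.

266.9 kg

60.14 kg − 6.630 kg = 53.510 kg; the difference is limited to 2 decimal places (4 s.f.).
Carrying full precision, 53.510 ÷ 0.2005 = 266.882793017… kg; 0.2005 has 4 s.f., so the result keeps min(4, 4) = 4 s.f.
Rounded to 4 significant figures: 266.9 kg.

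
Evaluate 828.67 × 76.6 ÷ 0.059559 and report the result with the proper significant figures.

828.67 × 76.6 ÷ 0.059559 = 1065768.7671…
Multiplication/division keeps the fewest significant figures: 828.67 → 5 s.f., 76.6 → 3 s.f., 0.059559 → 5 s.f.; limit is 3.
Rounded to 3 significant figures: 1.07 × 10⁶.

1.07 × 10⁶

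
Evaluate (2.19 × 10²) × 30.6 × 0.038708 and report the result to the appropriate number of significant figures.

259

(2.19 × 10²) × 30.6 × 0.038708 = 259.3977912
Multiplication/division keeps the fewest significant figures: 2.19 × 10² → 3 s.f., 30.6 → 3 s.f., 0.038708 → 5 s.f.; limit is 3.
Rounded to 3 significant figures: 259.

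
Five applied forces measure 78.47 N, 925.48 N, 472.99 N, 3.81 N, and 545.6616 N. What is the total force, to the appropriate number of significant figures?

78.47 N + 925.48 N + 472.99 N + 3.81 N + 545.6616 N = 2026.4116 N.
Addition/subtraction keeps the fewest decimal places: 78.47 → 2 decimal places, 925.48 → 2 decimal places, 472.99 → 2 decimal places, 3.81 → 2 decimal places, 545.6616 → 4 decimal places; limit is 2.
Rounded to 2 decimal places: 2026.41 N.

2026.41 N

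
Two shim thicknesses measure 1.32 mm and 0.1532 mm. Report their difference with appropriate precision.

1.32 mm − 0.1532 mm = 1.1668 mm.
Addition/subtraction keeps the fewest decimal places: 1.32 → 2 decimal places, 0.1532 → 4 decimal places; limit is 2.
Rounded to 2 decimal places: 1.17 mm.

1.17 mm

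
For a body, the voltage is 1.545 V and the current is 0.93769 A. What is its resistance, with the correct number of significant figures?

resistance = 1.545 V ÷ 0.93769 A = 1.64766607301… Ω.
1.545 has 4 significant figures; 0.93769 has 5.
Division/multiplication keeps the fewest: 4 significant figures.
Rounded: 1.648 Ω.

1.648 Ω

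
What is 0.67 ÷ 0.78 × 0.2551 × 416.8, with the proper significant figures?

91

0.67 ÷ 0.78 × 0.2551 × 416.8 = 91.3310328205…
Multiplication/division keeps the fewest significant figures: 0.67 → 2 s.f., 0.78 → 2 s.f., 0.2551 → 4 s.f., 416.8 → 4 s.f.; limit is 2.
Rounded to 2 significant figures: 91.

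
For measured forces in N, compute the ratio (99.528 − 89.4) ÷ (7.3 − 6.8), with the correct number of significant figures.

2 × 10^1

99.528 − 89.4 = 10.128, limited to 1 d.p. → 3 s.f.; 7.3 − 6.8 = 0.5, limited to 1 d.p. → 1 s.f.
Carrying full precision, 10.128 ÷ 0.5 = 20.256; keep min(3, 1) = 1 s.f.
Rounded to 1 significant figure: 2 × 10^1.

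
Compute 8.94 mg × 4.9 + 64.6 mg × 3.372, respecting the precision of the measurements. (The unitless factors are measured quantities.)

8.94 × 4.9 = 43.806 → 44 mg (2 s.f., last digit at the 10^0 place).
64.6 × 3.372 = 217.8312 → 218 mg (3 s.f., last digit at the 10^0 place).
Sum: 261.6372 mg; keep the coarser place, 10^0.
Result: 262 mg.

262 mg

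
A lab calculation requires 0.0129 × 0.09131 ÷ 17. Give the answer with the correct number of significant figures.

0.0129 × 0.09131 ÷ 17 = 0.0000692881764706…
Multiplication/division keeps the fewest significant figures: 0.0129 → 3 s.f., 0.09131 → 4 s.f., 17 → 2 s.f.; limit is 2.
Rounded to 2 significant figures: 6.9 × 10^-5.

6.9 × 10^-5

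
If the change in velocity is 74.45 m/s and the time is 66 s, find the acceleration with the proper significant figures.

1.1 m/s²

acceleration = 74.45 m/s ÷ 66 s = 1.12803030303… m/s².
74.45 has 4 significant figures; 66 has 2.
Division/multiplication keeps the fewest: 2 significant figures.
Rounded: 1.1 m/s².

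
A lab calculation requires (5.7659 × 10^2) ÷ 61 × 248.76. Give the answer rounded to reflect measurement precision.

2.4 × 10^3

(5.7659 × 10^2) ÷ 61 × 248.76 = 2351.35292459…
Multiplication/division keeps the fewest significant figures: 5.7659 × 10^2 → 5 s.f., 61 → 2 s.f., 248.76 → 5 s.f.; limit is 2.
Rounded to 2 significant figures: 2.4 × 10^3.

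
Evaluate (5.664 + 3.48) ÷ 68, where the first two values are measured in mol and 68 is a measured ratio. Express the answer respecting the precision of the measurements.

0.13 mol

5.664 mol + 3.48 mol = 9.144 mol; the sum is limited to 2 decimal places (3 s.f.).
Carrying full precision, 9.144 ÷ 68 = 0.134470588235… mol; 68 has 2 s.f., so the result keeps min(3, 2) = 2 s.f.
Rounded to 2 significant figures: 0.13 mol.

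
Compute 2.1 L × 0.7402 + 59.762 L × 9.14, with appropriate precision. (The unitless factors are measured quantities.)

2.1 × 0.7402 = 1.55442 → 1.6 L (2 s.f., last digit at the 10^-1 place).
59.762 × 9.14 = 546.22468 → 546 L (3 s.f., last digit at the 10^0 place).
Sum: 547.7791 L; keep the coarser place, 10^0.
Result: 548 L.

548 L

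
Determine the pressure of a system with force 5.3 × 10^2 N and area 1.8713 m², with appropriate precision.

pressure = 5.3 × 10^2 N ÷ 1.8713 m² = 283.225565115… Pa.
5.3 × 10^2 has 2 significant figures; 1.8713 has 5.
Division/multiplication keeps the fewest: 2 significant figures.
Rounded: 2.8 × 10^2 Pa.

2.8 × 10^2 Pa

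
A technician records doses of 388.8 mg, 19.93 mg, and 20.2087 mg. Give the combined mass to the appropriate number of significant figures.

388.8 mg + 19.93 mg + 20.2087 mg = 428.9387 mg.
Addition/subtraction keeps the fewest decimal places: 388.8 → 1 decimal place, 19.93 → 2 decimal places, 20.2087 → 4 decimal places; limit is 1.
Rounded to 1 decimal place: 428.9 mg.

428.9 mg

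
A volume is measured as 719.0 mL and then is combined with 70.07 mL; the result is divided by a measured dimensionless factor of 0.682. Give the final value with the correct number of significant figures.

719.0 mL + 70.07 mL = 789.07 mL; the sum is limited to 1 decimal place (4 s.f.).
Carrying full precision, 789.07 ÷ 0.682 = 1156.9941349… mL; 0.682 has 3 s.f., so the result keeps min(4, 3) = 3 s.f.
Rounded to 3 significant figures: 1.16 × 10³ mL.

1.16 × 10³ mL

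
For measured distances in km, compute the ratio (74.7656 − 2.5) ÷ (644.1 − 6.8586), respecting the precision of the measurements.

0.113

74.7656 − 2.5 = 72.2656, limited to 1 d.p. → 3 s.f.; 644.1 − 6.8586 = 637.2414, limited to 1 d.p. → 4 s.f.
Carrying full precision, 72.2656 ÷ 637.2414 = 0.113403805842…; keep min(3, 4) = 3 s.f.
Rounded to 3 significant figures: 0.113.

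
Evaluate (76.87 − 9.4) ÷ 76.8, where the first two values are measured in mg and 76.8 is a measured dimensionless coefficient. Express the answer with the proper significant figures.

0.879 mg

76.87 mg − 9.4 mg = 67.47 mg; the difference is limited to 1 decimal place (3 s.f.).
Carrying full precision, 67.47 ÷ 76.8 = 0.878515625 mg; 76.8 has 3 s.f., so the result keeps min(3, 3) = 3 s.f.
Rounded to 3 significant figures: 0.879 mg.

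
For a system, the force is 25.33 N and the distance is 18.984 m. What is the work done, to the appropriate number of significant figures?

work done = 25.33 N × 18.984 m = 480.86472 J.
25.33 has 4 significant figures; 18.984 has 5.
Division/multiplication keeps the fewest: 4 significant figures.
Rounded: 480.9 J.

480.9 J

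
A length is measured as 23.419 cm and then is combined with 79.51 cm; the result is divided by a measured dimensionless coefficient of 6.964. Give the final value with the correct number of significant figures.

14.78 cm

23.419 cm + 79.51 cm = 102.929 cm; the sum is limited to 2 decimal places (5 s.f.).
Carrying full precision, 102.929 ÷ 6.964 = 14.7801550833… cm; 6.964 has 4 s.f., so the result keeps min(5, 4) = 4 s.f.
Rounded to 4 significant figures: 14.78 cm.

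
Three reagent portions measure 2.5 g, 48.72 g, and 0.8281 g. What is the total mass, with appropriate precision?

2.5 g + 48.72 g + 0.8281 g = 52.0481 g.
Addition/subtraction keeps the fewest decimal places: 2.5 → 1 decimal place, 48.72 → 2 decimal places, 0.8281 → 4 decimal places; limit is 1.
Rounded to 1 decimal place: 52.0 g.

52.0 g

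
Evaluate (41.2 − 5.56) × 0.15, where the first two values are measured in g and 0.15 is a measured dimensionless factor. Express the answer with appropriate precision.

41.2 g − 5.56 g = 35.64 g; the difference is limited to 1 decimal place (3 s.f.).
Carrying full precision, 35.64 × 0.15 = 5.346 g; 0.15 has 2 s.f., so the result keeps min(3, 2) = 2 s.f.
Rounded to 2 significant figures: 5.3 g.

5.3 g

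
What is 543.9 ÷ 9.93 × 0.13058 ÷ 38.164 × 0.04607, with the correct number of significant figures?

8.63 × 10⁻³

543.9 ÷ 9.93 × 0.13058 ÷ 38.164 × 0.04607 = 0.00863397525562…
Multiplication/division keeps the fewest significant figures: 543.9 → 4 s.f., 9.93 → 3 s.f., 0.13058 → 5 s.f., 38.164 → 5 s.f., 0.04607 → 4 s.f.; limit is 3.
Rounded to 3 significant figures: 8.63 × 10⁻³.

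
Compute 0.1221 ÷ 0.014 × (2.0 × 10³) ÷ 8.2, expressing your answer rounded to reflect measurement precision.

2.1 × 10³

0.1221 ÷ 0.014 × (2.0 × 10³) ÷ 8.2 = 2127.17770035…
Multiplication/division keeps the fewest significant figures: 0.1221 → 4 s.f., 0.014 → 2 s.f., 2.0 × 10³ → 2 s.f., 8.2 → 2 s.f.; limit is 2.
Rounded to 2 significant figures: 2.1 × 10³.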